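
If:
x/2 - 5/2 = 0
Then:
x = 5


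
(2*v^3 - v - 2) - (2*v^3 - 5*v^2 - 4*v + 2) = 5*v^2 + 3*v - 4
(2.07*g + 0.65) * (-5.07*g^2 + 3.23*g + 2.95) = -10.4949*g^3 + 3.3906*g^2 + 8.206*g + 1.9175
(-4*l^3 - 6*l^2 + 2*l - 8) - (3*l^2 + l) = -4*l^3 - 9*l^2 + l - 8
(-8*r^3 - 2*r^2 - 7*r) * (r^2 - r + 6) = -8*r^5 + 6*r^4 - 53*r^3 - 5*r^2 - 42*r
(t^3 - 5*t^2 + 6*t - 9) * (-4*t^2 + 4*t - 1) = -4*t^5 + 24*t^4 - 45*t^3 + 65*t^2 - 42*t + 9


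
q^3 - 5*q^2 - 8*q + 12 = (q - 6)*(q - 1)*(q + 2)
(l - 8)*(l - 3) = l^2 - 11*l + 24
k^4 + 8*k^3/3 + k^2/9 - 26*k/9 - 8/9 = (k - 1)*(k + 1/3)*(k + 4/3)*(k + 2)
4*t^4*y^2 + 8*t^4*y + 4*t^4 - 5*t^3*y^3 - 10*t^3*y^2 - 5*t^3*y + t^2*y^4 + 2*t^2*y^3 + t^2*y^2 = (-4*t + y)*(-t + y)*(t*y + t)^2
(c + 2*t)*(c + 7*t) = c^2 + 9*c*t + 14*t^2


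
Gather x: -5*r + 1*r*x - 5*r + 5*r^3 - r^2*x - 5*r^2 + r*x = 5*r^3 - 5*r^2 - 10*r + x*(-r^2 + 2*r)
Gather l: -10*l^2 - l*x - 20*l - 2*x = -10*l^2 + l*(-x - 20) - 2*x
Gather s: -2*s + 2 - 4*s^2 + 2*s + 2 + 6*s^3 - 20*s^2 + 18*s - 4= 6*s^3 - 24*s^2 + 18*s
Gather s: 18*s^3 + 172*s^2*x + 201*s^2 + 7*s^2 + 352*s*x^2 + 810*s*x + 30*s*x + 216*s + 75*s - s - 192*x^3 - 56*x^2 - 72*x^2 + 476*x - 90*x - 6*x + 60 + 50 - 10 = 18*s^3 + s^2*(172*x + 208) + s*(352*x^2 + 840*x + 290) - 192*x^3 - 128*x^2 + 380*x + 100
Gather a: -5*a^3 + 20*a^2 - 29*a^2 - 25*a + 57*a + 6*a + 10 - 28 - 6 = -5*a^3 - 9*a^2 + 38*a - 24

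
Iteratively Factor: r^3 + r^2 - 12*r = (r - 3)*(r^2 + 4*r) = r*(r - 3)*(r + 4)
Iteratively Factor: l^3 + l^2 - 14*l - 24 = (l + 3)*(l^2 - 2*l - 8) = (l + 2)*(l + 3)*(l - 4)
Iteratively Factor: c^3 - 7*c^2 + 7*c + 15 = (c - 3)*(c^2 - 4*c - 5) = (c - 5)*(c - 3)*(c + 1)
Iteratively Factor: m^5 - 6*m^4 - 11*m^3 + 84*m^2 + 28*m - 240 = (m - 5)*(m^4 - m^3 - 16*m^2 + 4*m + 48) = (m - 5)*(m + 2)*(m^3 - 3*m^2 - 10*m + 24) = (m - 5)*(m + 2)*(m + 3)*(m^2 - 6*m + 8) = (m - 5)*(m - 2)*(m + 2)*(m + 3)*(m - 4)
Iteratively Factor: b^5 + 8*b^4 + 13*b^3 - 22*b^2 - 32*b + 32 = (b - 1)*(b^4 + 9*b^3 + 22*b^2 - 32) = (b - 1)*(b + 2)*(b^3 + 7*b^2 + 8*b - 16) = (b - 1)*(b + 2)*(b + 4)*(b^2 + 3*b - 4) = (b - 1)*(b + 2)*(b + 4)^2*(b - 1)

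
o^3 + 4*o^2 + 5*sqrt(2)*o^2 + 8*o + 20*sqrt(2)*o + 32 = (o + 4)*(o + sqrt(2))*(o + 4*sqrt(2))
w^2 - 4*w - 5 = (w - 5)*(w + 1)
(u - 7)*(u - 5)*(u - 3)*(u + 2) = u^4 - 13*u^3 + 41*u^2 + 37*u - 210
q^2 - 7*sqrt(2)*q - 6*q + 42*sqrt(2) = (q - 6)*(q - 7*sqrt(2))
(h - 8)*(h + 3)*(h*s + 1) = h^3*s - 5*h^2*s + h^2 - 24*h*s - 5*h - 24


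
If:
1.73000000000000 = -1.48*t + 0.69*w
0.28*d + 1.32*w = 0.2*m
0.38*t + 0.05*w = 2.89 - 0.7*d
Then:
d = 4.76312741312741 - 0.324517374517375*w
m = 6.14567567567568*w + 6.66837837837838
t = 0.466216216216216*w - 1.16891891891892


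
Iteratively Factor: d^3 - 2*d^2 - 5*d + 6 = (d - 3)*(d^2 + d - 2) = (d - 3)*(d + 2)*(d - 1)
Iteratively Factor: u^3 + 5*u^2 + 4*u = (u + 1)*(u^2 + 4*u) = u*(u + 1)*(u + 4)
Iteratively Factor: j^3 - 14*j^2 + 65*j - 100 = (j - 5)*(j^2 - 9*j + 20) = (j - 5)^2*(j - 4)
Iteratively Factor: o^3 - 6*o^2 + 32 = (o - 4)*(o^2 - 2*o - 8) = (o - 4)*(o + 2)*(o - 4)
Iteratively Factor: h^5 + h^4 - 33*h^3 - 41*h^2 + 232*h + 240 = (h + 1)*(h^4 - 33*h^2 - 8*h + 240) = (h - 3)*(h + 1)*(h^3 + 3*h^2 - 24*h - 80) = (h - 3)*(h + 1)*(h + 4)*(h^2 - h - 20) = (h - 5)*(h - 3)*(h + 1)*(h + 4)*(h + 4)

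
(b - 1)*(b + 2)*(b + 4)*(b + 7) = b^4 + 12*b^3 + 37*b^2 + 6*b - 56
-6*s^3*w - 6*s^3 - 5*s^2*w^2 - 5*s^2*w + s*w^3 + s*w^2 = (-6*s + w)*(s + w)*(s*w + s)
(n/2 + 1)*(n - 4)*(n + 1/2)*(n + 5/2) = n^4/2 + n^3/2 - 51*n^2/8 - 53*n/4 - 5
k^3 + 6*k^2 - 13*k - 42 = (k - 3)*(k + 2)*(k + 7)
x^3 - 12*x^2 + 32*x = x*(x - 8)*(x - 4)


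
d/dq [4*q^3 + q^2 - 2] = 2*q*(6*q + 1)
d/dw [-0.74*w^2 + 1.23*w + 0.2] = 1.23 - 1.48*w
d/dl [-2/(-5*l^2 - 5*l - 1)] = 10*(-2*l - 1)/(5*l^2 + 5*l + 1)^2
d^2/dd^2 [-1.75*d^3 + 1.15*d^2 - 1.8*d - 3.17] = 2.3 - 10.5*d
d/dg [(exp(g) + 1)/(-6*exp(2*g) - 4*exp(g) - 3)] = (6*exp(2*g) + 12*exp(g) + 1)*exp(g)/(36*exp(4*g) + 48*exp(3*g) + 52*exp(2*g) + 24*exp(g) + 9)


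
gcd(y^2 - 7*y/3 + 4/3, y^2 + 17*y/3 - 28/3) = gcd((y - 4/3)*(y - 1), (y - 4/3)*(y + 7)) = y - 4/3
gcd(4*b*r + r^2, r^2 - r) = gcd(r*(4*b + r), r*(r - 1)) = r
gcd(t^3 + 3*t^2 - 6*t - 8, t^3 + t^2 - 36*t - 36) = t + 1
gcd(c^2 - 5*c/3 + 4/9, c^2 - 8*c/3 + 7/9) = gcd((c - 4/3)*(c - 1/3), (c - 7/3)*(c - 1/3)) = c - 1/3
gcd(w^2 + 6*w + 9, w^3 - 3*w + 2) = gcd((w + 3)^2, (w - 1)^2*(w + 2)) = 1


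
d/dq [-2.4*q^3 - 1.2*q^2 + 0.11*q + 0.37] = -7.2*q^2 - 2.4*q + 0.11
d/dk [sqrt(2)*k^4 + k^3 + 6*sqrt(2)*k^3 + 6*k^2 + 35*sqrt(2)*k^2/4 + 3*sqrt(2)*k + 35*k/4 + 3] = 4*sqrt(2)*k^3 + 3*k^2 + 18*sqrt(2)*k^2 + 12*k + 35*sqrt(2)*k/2 + 3*sqrt(2) + 35/4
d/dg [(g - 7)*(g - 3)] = 2*g - 10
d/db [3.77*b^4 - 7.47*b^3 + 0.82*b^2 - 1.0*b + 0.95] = 15.08*b^3 - 22.41*b^2 + 1.64*b - 1.0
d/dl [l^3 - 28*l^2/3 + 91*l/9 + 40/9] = 3*l^2 - 56*l/3 + 91/9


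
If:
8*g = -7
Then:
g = -7/8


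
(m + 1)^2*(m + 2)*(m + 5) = m^4 + 9*m^3 + 25*m^2 + 27*m + 10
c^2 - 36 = (c - 6)*(c + 6)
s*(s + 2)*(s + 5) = s^3 + 7*s^2 + 10*s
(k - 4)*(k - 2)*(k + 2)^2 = k^4 - 2*k^3 - 12*k^2 + 8*k + 32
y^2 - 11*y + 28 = (y - 7)*(y - 4)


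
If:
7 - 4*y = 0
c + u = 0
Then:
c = -u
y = 7/4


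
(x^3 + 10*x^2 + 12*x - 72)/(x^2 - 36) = (x^2 + 4*x - 12)/(x - 6)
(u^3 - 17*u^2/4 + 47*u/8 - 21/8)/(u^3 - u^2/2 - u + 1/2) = (8*u^2 - 26*u + 21)/(4*(2*u^2 + u - 1))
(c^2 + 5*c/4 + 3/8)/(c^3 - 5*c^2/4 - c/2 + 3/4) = (c + 1/2)/(c^2 - 2*c + 1)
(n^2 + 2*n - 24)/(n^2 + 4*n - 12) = (n - 4)/(n - 2)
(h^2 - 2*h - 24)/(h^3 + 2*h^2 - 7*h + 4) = (h - 6)/(h^2 - 2*h + 1)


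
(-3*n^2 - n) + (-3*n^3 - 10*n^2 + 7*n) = -3*n^3 - 13*n^2 + 6*n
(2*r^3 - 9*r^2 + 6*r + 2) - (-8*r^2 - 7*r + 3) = 2*r^3 - r^2 + 13*r - 1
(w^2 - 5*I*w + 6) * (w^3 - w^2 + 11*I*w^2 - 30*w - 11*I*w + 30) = w^5 - w^4 + 6*I*w^4 + 31*w^3 - 6*I*w^3 - 31*w^2 + 216*I*w^2 - 180*w - 216*I*w + 180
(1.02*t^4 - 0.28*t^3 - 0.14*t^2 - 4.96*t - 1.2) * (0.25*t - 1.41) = 0.255*t^5 - 1.5082*t^4 + 0.3598*t^3 - 1.0426*t^2 + 6.6936*t + 1.692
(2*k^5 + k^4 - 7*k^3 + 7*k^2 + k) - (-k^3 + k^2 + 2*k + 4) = 2*k^5 + k^4 - 6*k^3 + 6*k^2 - k - 4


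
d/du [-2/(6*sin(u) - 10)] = 3*cos(u)/(3*sin(u) - 5)^2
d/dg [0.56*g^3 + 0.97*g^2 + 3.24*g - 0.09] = 1.68*g^2 + 1.94*g + 3.24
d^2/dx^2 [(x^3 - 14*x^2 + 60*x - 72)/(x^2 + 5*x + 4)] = 2*(151*x^3 + 12*x^2 - 1752*x - 2936)/(x^6 + 15*x^5 + 87*x^4 + 245*x^3 + 348*x^2 + 240*x + 64)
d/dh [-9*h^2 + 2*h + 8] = 2 - 18*h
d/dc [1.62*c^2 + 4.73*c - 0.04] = 3.24*c + 4.73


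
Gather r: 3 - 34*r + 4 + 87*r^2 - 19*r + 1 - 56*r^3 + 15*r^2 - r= -56*r^3 + 102*r^2 - 54*r + 8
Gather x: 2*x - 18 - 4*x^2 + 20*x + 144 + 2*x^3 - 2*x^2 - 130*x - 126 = 2*x^3 - 6*x^2 - 108*x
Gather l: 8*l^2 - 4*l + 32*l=8*l^2 + 28*l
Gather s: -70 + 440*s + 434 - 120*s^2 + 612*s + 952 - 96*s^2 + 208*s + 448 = -216*s^2 + 1260*s + 1764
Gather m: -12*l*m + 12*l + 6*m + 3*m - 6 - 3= 12*l + m*(9 - 12*l) - 9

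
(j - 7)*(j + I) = j^2 - 7*j + I*j - 7*I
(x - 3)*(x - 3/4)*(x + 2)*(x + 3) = x^4 + 5*x^3/4 - 21*x^2/2 - 45*x/4 + 27/2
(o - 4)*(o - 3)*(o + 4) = o^3 - 3*o^2 - 16*o + 48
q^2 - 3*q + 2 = (q - 2)*(q - 1)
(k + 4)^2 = k^2 + 8*k + 16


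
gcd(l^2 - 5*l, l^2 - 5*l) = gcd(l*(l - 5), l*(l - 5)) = l^2 - 5*l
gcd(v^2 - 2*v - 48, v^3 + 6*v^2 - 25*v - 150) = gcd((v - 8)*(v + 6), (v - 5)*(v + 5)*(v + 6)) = v + 6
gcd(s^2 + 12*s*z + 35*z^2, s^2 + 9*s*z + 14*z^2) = s + 7*z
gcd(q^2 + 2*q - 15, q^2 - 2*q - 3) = q - 3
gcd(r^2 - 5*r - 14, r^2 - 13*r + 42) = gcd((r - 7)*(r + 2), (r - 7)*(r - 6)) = r - 7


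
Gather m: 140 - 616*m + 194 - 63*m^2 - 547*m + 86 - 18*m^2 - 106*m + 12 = -81*m^2 - 1269*m + 432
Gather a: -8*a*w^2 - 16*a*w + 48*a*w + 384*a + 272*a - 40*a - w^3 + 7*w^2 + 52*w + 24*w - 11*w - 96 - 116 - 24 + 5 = a*(-8*w^2 + 32*w + 616) - w^3 + 7*w^2 + 65*w - 231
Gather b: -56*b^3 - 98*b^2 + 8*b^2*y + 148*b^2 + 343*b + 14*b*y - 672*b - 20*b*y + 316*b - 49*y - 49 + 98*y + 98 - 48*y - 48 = -56*b^3 + b^2*(8*y + 50) + b*(-6*y - 13) + y + 1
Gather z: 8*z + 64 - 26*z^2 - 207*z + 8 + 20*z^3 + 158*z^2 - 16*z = 20*z^3 + 132*z^2 - 215*z + 72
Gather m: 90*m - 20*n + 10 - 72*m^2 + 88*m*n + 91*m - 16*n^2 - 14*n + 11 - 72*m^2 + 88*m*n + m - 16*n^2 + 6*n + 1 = -144*m^2 + m*(176*n + 182) - 32*n^2 - 28*n + 22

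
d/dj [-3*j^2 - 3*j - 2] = -6*j - 3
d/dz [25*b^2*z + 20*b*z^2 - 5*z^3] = 25*b^2 + 40*b*z - 15*z^2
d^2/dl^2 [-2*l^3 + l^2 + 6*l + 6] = 2 - 12*l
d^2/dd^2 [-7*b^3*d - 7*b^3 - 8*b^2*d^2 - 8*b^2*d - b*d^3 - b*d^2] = 2*b*(-8*b - 3*d - 1)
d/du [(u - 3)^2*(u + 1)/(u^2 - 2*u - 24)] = (u^4 - 4*u^3 - 65*u^2 + 222*u - 54)/(u^4 - 4*u^3 - 44*u^2 + 96*u + 576)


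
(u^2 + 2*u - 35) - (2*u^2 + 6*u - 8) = -u^2 - 4*u - 27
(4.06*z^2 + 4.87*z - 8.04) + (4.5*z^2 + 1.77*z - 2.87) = 8.56*z^2 + 6.64*z - 10.91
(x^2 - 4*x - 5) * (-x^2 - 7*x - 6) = -x^4 - 3*x^3 + 27*x^2 + 59*x + 30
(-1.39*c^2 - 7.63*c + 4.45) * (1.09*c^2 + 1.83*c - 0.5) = -1.5151*c^4 - 10.8604*c^3 - 8.4174*c^2 + 11.9585*c - 2.225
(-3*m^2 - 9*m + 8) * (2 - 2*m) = 6*m^3 + 12*m^2 - 34*m + 16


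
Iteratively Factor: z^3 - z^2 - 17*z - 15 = (z + 3)*(z^2 - 4*z - 5) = (z + 1)*(z + 3)*(z - 5)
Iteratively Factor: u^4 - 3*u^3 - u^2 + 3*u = (u + 1)*(u^3 - 4*u^2 + 3*u) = (u - 1)*(u + 1)*(u^2 - 3*u) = u*(u - 1)*(u + 1)*(u - 3)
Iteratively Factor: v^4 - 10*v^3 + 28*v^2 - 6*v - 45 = (v - 3)*(v^3 - 7*v^2 + 7*v + 15) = (v - 3)^2*(v^2 - 4*v - 5) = (v - 5)*(v - 3)^2*(v + 1)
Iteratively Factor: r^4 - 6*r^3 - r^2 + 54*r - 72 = (r + 3)*(r^3 - 9*r^2 + 26*r - 24) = (r - 2)*(r + 3)*(r^2 - 7*r + 12) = (r - 4)*(r - 2)*(r + 3)*(r - 3)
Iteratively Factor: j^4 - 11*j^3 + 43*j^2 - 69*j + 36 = (j - 4)*(j^3 - 7*j^2 + 15*j - 9) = (j - 4)*(j - 3)*(j^2 - 4*j + 3) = (j - 4)*(j - 3)*(j - 1)*(j - 3)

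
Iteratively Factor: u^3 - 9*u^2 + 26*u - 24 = (u - 4)*(u^2 - 5*u + 6) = (u - 4)*(u - 3)*(u - 2)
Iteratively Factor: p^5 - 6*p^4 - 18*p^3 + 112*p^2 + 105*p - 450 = (p - 5)*(p^4 - p^3 - 23*p^2 - 3*p + 90) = (p - 5)^2*(p^3 + 4*p^2 - 3*p - 18) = (p - 5)^2*(p + 3)*(p^2 + p - 6) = (p - 5)^2*(p - 2)*(p + 3)*(p + 3)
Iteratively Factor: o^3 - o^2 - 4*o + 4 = (o - 1)*(o^2 - 4) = (o - 2)*(o - 1)*(o + 2)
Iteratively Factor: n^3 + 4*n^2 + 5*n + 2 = (n + 1)*(n^2 + 3*n + 2) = (n + 1)^2*(n + 2)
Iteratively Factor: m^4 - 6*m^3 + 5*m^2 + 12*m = (m + 1)*(m^3 - 7*m^2 + 12*m) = (m - 3)*(m + 1)*(m^2 - 4*m) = (m - 4)*(m - 3)*(m + 1)*(m)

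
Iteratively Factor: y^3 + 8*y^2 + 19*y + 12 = (y + 3)*(y^2 + 5*y + 4) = (y + 3)*(y + 4)*(y + 1)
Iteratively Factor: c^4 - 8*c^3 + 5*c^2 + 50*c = (c + 2)*(c^3 - 10*c^2 + 25*c) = (c - 5)*(c + 2)*(c^2 - 5*c) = c*(c - 5)*(c + 2)*(c - 5)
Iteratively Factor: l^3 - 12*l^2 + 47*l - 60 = (l - 3)*(l^2 - 9*l + 20) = (l - 5)*(l - 3)*(l - 4)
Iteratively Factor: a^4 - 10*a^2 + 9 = (a + 1)*(a^3 - a^2 - 9*a + 9) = (a - 1)*(a + 1)*(a^2 - 9) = (a - 1)*(a + 1)*(a + 3)*(a - 3)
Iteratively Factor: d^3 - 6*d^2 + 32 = (d + 2)*(d^2 - 8*d + 16) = (d - 4)*(d + 2)*(d - 4)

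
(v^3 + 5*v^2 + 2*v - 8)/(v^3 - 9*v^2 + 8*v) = (v^2 + 6*v + 8)/(v*(v - 8))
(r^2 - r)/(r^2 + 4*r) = (r - 1)/(r + 4)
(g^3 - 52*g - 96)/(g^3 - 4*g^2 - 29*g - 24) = (g^2 + 8*g + 12)/(g^2 + 4*g + 3)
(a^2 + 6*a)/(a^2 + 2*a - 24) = a/(a - 4)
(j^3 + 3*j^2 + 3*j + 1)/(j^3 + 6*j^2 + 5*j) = (j^2 + 2*j + 1)/(j*(j + 5))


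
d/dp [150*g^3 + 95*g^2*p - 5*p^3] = 95*g^2 - 15*p^2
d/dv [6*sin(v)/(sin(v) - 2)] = -12*cos(v)/(sin(v) - 2)^2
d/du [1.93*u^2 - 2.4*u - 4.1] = 3.86*u - 2.4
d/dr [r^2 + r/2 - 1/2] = 2*r + 1/2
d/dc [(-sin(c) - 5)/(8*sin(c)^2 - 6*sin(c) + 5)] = (8*sin(c)^2 + 80*sin(c) - 35)*cos(c)/(8*sin(c)^2 - 6*sin(c) + 5)^2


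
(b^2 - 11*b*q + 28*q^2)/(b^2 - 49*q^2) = (b - 4*q)/(b + 7*q)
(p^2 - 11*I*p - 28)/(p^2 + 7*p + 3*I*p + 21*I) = (p^2 - 11*I*p - 28)/(p^2 + p*(7 + 3*I) + 21*I)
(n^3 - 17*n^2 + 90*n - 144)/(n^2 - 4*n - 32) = (n^2 - 9*n + 18)/(n + 4)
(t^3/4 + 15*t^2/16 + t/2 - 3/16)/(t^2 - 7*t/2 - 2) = (-4*t^3 - 15*t^2 - 8*t + 3)/(8*(-2*t^2 + 7*t + 4))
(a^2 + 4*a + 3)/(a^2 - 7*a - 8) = (a + 3)/(a - 8)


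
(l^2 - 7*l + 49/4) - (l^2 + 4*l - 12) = 97/4 - 11*l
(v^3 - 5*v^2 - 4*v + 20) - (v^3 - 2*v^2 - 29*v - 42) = -3*v^2 + 25*v + 62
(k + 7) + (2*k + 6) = 3*k + 13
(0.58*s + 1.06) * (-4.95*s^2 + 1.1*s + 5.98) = -2.871*s^3 - 4.609*s^2 + 4.6344*s + 6.3388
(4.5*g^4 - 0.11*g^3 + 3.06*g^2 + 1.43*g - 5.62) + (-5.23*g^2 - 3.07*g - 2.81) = 4.5*g^4 - 0.11*g^3 - 2.17*g^2 - 1.64*g - 8.43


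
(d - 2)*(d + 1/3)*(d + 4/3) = d^3 - d^2/3 - 26*d/9 - 8/9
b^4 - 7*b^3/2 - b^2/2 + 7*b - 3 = (b - 3)*(b - 1/2)*(b - sqrt(2))*(b + sqrt(2))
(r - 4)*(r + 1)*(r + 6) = r^3 + 3*r^2 - 22*r - 24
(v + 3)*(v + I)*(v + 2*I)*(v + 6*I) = v^4 + 3*v^3 + 9*I*v^3 - 20*v^2 + 27*I*v^2 - 60*v - 12*I*v - 36*I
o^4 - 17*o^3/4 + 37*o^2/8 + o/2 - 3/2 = (o - 2)^2*(o - 3/4)*(o + 1/2)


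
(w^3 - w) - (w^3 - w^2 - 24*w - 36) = w^2 + 23*w + 36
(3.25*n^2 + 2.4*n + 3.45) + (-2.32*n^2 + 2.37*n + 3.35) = 0.93*n^2 + 4.77*n + 6.8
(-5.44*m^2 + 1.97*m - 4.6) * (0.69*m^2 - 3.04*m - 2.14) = -3.7536*m^4 + 17.8969*m^3 + 2.4788*m^2 + 9.7682*m + 9.844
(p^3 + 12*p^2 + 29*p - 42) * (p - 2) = p^4 + 10*p^3 + 5*p^2 - 100*p + 84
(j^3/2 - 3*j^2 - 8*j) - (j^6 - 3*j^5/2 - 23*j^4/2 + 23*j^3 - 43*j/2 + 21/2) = -j^6 + 3*j^5/2 + 23*j^4/2 - 45*j^3/2 - 3*j^2 + 27*j/2 - 21/2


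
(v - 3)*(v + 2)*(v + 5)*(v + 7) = v^4 + 11*v^3 + 17*v^2 - 107*v - 210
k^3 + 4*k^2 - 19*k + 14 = (k - 2)*(k - 1)*(k + 7)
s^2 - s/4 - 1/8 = (s - 1/2)*(s + 1/4)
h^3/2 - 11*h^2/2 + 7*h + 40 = (h/2 + 1)*(h - 8)*(h - 5)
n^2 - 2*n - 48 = (n - 8)*(n + 6)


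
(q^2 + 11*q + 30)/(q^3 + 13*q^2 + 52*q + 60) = 1/(q + 2)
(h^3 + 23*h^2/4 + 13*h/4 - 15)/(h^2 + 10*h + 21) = (h^2 + 11*h/4 - 5)/(h + 7)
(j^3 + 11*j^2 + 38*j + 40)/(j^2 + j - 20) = (j^2 + 6*j + 8)/(j - 4)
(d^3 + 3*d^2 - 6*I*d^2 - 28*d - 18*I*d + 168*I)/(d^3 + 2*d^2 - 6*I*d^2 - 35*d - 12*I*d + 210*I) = (d - 4)/(d - 5)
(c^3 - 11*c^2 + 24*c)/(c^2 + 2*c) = (c^2 - 11*c + 24)/(c + 2)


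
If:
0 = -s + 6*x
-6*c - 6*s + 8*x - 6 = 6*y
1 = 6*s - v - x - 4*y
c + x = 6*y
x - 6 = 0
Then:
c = -180/7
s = 36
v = 1555/7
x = 6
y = -23/7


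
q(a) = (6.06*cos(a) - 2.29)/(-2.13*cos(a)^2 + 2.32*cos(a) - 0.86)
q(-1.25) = 1.11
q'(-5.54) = 0.60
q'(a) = (-4.26*sin(a)*cos(a) + 2.32*sin(a))*(6.06*cos(a) - 2.29)/(-2.13*cos(a)^2 + 2.32*cos(a) - 0.86)^2 - 6.06*sin(a)/(-2.13*cos(a)^2 + 2.32*cos(a) - 0.86) = (-12.9078*cos(a)^2 + 9.7554*cos(a) - 0.1012)*sin(a)/(4.5369*cos(a)^4 - 9.8832*cos(a)^3 + 9.046*cos(a)^2 - 3.9904*cos(a) + 0.7396)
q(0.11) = -5.67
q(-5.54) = -7.09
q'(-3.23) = -0.07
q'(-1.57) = 0.13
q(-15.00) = 1.79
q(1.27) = 1.38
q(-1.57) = 2.66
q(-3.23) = 1.58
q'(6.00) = 2.07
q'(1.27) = 12.23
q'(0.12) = -0.87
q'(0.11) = -0.80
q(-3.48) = 1.62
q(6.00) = -5.92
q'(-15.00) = 0.66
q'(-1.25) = -13.87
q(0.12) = -5.68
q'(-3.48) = -0.28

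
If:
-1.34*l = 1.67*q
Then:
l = -1.24626865671642*q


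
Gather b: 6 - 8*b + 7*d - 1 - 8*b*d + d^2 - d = b*(-8*d - 8) + d^2 + 6*d + 5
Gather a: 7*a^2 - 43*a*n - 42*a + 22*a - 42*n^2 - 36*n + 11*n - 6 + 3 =7*a^2 + a*(-43*n - 20) - 42*n^2 - 25*n - 3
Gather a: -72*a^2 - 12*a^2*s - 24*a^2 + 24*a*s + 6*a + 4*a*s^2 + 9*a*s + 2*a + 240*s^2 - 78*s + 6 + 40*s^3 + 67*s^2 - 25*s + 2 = a^2*(-12*s - 96) + a*(4*s^2 + 33*s + 8) + 40*s^3 + 307*s^2 - 103*s + 8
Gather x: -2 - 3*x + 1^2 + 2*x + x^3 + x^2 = x^3 + x^2 - x - 1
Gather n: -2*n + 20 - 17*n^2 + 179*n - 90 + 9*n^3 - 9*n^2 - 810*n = 9*n^3 - 26*n^2 - 633*n - 70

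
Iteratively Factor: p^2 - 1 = (p + 1)*(p - 1)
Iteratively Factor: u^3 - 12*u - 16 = (u + 2)*(u^2 - 2*u - 8) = (u - 4)*(u + 2)*(u + 2)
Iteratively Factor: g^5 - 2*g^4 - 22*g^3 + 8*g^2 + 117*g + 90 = (g + 1)*(g^4 - 3*g^3 - 19*g^2 + 27*g + 90) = (g - 5)*(g + 1)*(g^3 + 2*g^2 - 9*g - 18) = (g - 5)*(g + 1)*(g + 2)*(g^2 - 9) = (g - 5)*(g + 1)*(g + 2)*(g + 3)*(g - 3)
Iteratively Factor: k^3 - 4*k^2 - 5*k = (k - 5)*(k^2 + k) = (k - 5)*(k + 1)*(k)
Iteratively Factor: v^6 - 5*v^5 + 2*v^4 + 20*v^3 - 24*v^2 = (v - 2)*(v^5 - 3*v^4 - 4*v^3 + 12*v^2) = (v - 2)*(v + 2)*(v^4 - 5*v^3 + 6*v^2) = v*(v - 2)*(v + 2)*(v^3 - 5*v^2 + 6*v) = v^2*(v - 2)*(v + 2)*(v^2 - 5*v + 6) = v^2*(v - 2)^2*(v + 2)*(v - 3)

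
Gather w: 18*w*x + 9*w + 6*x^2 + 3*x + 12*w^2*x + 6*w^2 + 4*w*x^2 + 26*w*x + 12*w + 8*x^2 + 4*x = w^2*(12*x + 6) + w*(4*x^2 + 44*x + 21) + 14*x^2 + 7*x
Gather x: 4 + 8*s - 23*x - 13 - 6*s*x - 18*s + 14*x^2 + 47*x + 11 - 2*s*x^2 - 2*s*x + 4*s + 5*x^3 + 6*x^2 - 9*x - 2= -6*s + 5*x^3 + x^2*(20 - 2*s) + x*(15 - 8*s)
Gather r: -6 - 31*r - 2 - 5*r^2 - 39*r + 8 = -5*r^2 - 70*r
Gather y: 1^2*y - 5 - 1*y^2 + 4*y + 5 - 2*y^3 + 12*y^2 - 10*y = -2*y^3 + 11*y^2 - 5*y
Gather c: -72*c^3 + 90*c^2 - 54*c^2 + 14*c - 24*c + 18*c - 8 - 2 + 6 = -72*c^3 + 36*c^2 + 8*c - 4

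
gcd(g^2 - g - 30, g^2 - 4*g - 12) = g - 6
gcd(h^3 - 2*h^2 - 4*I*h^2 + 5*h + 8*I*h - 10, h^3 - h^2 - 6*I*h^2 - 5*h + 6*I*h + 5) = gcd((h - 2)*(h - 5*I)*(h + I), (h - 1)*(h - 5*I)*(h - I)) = h - 5*I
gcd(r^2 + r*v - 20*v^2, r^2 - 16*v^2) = r - 4*v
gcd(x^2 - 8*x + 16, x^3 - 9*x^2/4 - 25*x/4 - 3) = x - 4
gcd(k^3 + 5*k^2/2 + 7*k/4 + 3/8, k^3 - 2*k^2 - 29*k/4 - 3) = k^2 + 2*k + 3/4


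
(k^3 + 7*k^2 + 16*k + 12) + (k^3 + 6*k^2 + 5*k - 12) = 2*k^3 + 13*k^2 + 21*k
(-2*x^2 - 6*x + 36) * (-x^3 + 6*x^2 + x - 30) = 2*x^5 - 6*x^4 - 74*x^3 + 270*x^2 + 216*x - 1080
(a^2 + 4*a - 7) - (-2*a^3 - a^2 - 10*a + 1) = 2*a^3 + 2*a^2 + 14*a - 8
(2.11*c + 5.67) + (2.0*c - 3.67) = 4.11*c + 2.0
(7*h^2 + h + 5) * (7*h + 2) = 49*h^3 + 21*h^2 + 37*h + 10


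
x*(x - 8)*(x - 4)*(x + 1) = x^4 - 11*x^3 + 20*x^2 + 32*x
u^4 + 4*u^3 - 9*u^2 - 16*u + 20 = (u - 2)*(u - 1)*(u + 2)*(u + 5)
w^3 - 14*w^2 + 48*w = w*(w - 8)*(w - 6)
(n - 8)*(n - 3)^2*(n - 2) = n^4 - 16*n^3 + 85*n^2 - 186*n + 144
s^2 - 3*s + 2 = (s - 2)*(s - 1)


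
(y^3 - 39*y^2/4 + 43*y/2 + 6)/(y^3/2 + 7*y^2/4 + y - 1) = (4*y^3 - 39*y^2 + 86*y + 24)/(2*y^3 + 7*y^2 + 4*y - 4)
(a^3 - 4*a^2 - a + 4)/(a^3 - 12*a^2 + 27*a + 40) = (a^2 - 5*a + 4)/(a^2 - 13*a + 40)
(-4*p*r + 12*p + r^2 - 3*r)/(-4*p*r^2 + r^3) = (r - 3)/r^2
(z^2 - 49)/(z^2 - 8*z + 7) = (z + 7)/(z - 1)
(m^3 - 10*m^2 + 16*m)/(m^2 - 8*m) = m - 2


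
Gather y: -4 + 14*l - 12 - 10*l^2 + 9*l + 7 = -10*l^2 + 23*l - 9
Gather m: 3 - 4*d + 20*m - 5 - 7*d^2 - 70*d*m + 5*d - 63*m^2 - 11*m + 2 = -7*d^2 + d - 63*m^2 + m*(9 - 70*d)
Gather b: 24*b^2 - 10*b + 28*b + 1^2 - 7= 24*b^2 + 18*b - 6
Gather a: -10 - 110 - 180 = -300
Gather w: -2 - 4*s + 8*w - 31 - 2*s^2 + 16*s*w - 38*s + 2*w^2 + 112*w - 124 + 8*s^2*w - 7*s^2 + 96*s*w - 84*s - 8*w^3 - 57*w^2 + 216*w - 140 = -9*s^2 - 126*s - 8*w^3 - 55*w^2 + w*(8*s^2 + 112*s + 336) - 297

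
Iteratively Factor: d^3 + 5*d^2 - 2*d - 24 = (d - 2)*(d^2 + 7*d + 12) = (d - 2)*(d + 3)*(d + 4)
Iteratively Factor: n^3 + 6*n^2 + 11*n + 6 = (n + 1)*(n^2 + 5*n + 6) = (n + 1)*(n + 3)*(n + 2)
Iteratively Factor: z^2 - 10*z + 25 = (z - 5)*(z - 5)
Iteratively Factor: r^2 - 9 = (r + 3)*(r - 3)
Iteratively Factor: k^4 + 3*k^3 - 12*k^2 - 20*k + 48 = (k + 3)*(k^3 - 12*k + 16) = (k - 2)*(k + 3)*(k^2 + 2*k - 8) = (k - 2)^2*(k + 3)*(k + 4)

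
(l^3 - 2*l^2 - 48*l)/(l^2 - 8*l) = l + 6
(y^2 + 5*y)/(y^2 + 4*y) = (y + 5)/(y + 4)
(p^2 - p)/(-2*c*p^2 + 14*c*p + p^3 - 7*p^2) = (1 - p)/(2*c*p - 14*c - p^2 + 7*p)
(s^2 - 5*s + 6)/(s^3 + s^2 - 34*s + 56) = (s - 3)/(s^2 + 3*s - 28)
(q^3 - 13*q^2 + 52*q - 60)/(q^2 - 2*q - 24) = (q^2 - 7*q + 10)/(q + 4)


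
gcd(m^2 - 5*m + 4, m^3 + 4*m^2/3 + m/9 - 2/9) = 1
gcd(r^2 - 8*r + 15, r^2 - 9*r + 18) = r - 3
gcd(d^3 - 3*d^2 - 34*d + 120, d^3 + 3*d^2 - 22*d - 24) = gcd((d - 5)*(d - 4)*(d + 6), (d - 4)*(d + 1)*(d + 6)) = d^2 + 2*d - 24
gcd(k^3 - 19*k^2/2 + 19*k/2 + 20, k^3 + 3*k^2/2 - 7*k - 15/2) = k^2 - 3*k/2 - 5/2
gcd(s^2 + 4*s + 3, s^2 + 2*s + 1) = s + 1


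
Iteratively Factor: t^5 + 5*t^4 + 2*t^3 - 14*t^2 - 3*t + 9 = (t - 1)*(t^4 + 6*t^3 + 8*t^2 - 6*t - 9) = (t - 1)*(t + 3)*(t^3 + 3*t^2 - t - 3) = (t - 1)^2*(t + 3)*(t^2 + 4*t + 3) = (t - 1)^2*(t + 3)^2*(t + 1)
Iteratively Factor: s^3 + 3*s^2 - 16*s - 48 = (s + 4)*(s^2 - s - 12) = (s - 4)*(s + 4)*(s + 3)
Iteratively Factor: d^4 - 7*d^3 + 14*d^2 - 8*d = (d - 1)*(d^3 - 6*d^2 + 8*d) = (d - 4)*(d - 1)*(d^2 - 2*d) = (d - 4)*(d - 2)*(d - 1)*(d)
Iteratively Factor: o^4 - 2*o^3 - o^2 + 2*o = (o)*(o^3 - 2*o^2 - o + 2) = o*(o - 2)*(o^2 - 1) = o*(o - 2)*(o - 1)*(o + 1)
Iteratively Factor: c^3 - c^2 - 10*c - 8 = (c + 1)*(c^2 - 2*c - 8) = (c + 1)*(c + 2)*(c - 4)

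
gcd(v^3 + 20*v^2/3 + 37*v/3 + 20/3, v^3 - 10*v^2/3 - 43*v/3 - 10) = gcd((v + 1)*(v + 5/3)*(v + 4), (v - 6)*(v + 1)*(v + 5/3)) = v^2 + 8*v/3 + 5/3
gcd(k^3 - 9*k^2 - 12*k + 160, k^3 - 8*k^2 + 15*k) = k - 5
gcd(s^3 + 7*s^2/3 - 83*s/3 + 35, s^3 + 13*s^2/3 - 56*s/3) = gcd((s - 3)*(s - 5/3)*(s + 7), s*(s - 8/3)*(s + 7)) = s + 7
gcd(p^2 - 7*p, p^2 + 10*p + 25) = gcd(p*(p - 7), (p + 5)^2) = 1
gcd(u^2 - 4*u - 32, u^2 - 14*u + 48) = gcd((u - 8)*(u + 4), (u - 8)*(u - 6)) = u - 8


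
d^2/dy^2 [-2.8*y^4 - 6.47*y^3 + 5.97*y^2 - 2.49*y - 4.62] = -33.6*y^2 - 38.82*y + 11.94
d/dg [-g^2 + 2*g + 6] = 2 - 2*g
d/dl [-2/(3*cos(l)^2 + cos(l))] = -(2*sin(l)/cos(l)^2 + 12*tan(l))/(3*cos(l) + 1)^2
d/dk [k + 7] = 1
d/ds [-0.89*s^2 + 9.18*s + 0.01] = 9.18 - 1.78*s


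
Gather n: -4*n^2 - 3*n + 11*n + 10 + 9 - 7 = -4*n^2 + 8*n + 12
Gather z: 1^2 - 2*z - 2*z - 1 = -4*z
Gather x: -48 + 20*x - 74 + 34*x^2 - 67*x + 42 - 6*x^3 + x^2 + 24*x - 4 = -6*x^3 + 35*x^2 - 23*x - 84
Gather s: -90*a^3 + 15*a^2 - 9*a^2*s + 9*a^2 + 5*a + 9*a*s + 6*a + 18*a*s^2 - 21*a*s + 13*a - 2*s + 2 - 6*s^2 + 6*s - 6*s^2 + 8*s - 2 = -90*a^3 + 24*a^2 + 24*a + s^2*(18*a - 12) + s*(-9*a^2 - 12*a + 12)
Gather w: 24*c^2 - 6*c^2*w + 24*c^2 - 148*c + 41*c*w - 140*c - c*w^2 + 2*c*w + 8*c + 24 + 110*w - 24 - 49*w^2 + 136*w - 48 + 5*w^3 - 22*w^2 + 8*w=48*c^2 - 280*c + 5*w^3 + w^2*(-c - 71) + w*(-6*c^2 + 43*c + 254) - 48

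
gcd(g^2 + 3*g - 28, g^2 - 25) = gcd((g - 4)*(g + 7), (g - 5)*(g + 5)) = 1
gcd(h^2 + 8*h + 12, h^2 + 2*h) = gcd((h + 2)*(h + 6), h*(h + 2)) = h + 2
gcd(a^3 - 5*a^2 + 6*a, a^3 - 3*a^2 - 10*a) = a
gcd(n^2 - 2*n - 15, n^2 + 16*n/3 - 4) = 1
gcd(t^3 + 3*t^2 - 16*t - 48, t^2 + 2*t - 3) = t + 3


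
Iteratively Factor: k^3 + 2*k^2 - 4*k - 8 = (k + 2)*(k^2 - 4) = (k - 2)*(k + 2)*(k + 2)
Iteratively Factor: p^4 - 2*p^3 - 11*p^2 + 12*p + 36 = (p - 3)*(p^3 + p^2 - 8*p - 12) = (p - 3)*(p + 2)*(p^2 - p - 6) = (p - 3)*(p + 2)^2*(p - 3)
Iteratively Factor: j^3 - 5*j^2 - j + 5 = (j - 1)*(j^2 - 4*j - 5) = (j - 5)*(j - 1)*(j + 1)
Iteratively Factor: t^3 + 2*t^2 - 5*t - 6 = (t + 3)*(t^2 - t - 2) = (t - 2)*(t + 3)*(t + 1)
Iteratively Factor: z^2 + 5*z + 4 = (z + 1)*(z + 4)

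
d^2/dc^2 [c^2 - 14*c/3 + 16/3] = 2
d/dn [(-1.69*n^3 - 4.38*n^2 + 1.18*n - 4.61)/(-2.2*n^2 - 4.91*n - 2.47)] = (3.718*n^4 + 16.5958*n^3 + 36.6247*n^2 + 1.3532*n - 25.5497)/(4.84*n^4 + 21.604*n^3 + 34.9761*n^2 + 24.2554*n + 6.1009)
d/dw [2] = 0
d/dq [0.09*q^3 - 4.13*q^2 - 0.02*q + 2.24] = 0.27*q^2 - 8.26*q - 0.02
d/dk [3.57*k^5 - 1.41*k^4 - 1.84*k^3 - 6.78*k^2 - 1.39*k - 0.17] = 17.85*k^4 - 5.64*k^3 - 5.52*k^2 - 13.56*k - 1.39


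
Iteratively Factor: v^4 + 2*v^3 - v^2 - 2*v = (v)*(v^3 + 2*v^2 - v - 2) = v*(v + 1)*(v^2 + v - 2) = v*(v + 1)*(v + 2)*(v - 1)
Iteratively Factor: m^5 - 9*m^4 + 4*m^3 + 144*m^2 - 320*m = (m)*(m^4 - 9*m^3 + 4*m^2 + 144*m - 320) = m*(m - 4)*(m^3 - 5*m^2 - 16*m + 80) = m*(m - 4)^2*(m^2 - m - 20) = m*(m - 4)^2*(m + 4)*(m - 5)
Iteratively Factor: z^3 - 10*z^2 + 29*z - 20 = (z - 4)*(z^2 - 6*z + 5) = (z - 5)*(z - 4)*(z - 1)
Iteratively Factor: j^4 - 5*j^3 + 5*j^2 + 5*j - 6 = (j + 1)*(j^3 - 6*j^2 + 11*j - 6) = (j - 3)*(j + 1)*(j^2 - 3*j + 2) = (j - 3)*(j - 1)*(j + 1)*(j - 2)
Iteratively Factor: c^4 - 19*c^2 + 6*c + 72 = (c - 3)*(c^3 + 3*c^2 - 10*c - 24) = (c - 3)*(c + 4)*(c^2 - c - 6) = (c - 3)*(c + 2)*(c + 4)*(c - 3)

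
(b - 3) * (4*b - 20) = 4*b^2 - 32*b + 60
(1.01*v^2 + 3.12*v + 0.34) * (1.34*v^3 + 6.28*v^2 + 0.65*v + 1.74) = 1.3534*v^5 + 10.5236*v^4 + 20.7057*v^3 + 5.9206*v^2 + 5.6498*v + 0.5916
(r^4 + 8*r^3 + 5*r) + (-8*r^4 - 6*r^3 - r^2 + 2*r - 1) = -7*r^4 + 2*r^3 - r^2 + 7*r - 1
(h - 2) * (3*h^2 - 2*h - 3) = 3*h^3 - 8*h^2 + h + 6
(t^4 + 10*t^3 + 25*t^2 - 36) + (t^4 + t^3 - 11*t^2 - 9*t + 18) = 2*t^4 + 11*t^3 + 14*t^2 - 9*t - 18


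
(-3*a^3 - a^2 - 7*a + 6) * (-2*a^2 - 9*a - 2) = 6*a^5 + 29*a^4 + 29*a^3 + 53*a^2 - 40*a - 12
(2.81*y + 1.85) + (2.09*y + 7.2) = 4.9*y + 9.05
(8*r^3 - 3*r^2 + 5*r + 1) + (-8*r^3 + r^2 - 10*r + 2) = -2*r^2 - 5*r + 3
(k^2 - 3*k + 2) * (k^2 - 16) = k^4 - 3*k^3 - 14*k^2 + 48*k - 32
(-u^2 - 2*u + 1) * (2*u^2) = -2*u^4 - 4*u^3 + 2*u^2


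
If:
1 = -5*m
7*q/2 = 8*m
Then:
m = -1/5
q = -16/35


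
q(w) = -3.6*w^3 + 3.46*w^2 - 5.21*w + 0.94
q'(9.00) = -817.73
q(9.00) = -2390.09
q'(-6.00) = -435.53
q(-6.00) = 934.36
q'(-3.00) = -123.17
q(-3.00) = 144.91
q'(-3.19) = -137.19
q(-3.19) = 169.63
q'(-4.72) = -278.48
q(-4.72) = 481.17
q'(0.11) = -4.58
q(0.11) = 0.40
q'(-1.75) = -50.40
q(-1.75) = 39.95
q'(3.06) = -85.16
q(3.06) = -85.75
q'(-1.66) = -46.46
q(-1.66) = 35.59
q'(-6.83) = -556.28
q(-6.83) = 1344.93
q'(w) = -10.8*w^2 + 6.92*w - 5.21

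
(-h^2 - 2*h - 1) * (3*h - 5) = -3*h^3 - h^2 + 7*h + 5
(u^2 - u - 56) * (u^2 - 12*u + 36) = u^4 - 13*u^3 - 8*u^2 + 636*u - 2016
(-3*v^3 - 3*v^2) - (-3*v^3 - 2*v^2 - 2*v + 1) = -v^2 + 2*v - 1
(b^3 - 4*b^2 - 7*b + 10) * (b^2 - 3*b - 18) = b^5 - 7*b^4 - 13*b^3 + 103*b^2 + 96*b - 180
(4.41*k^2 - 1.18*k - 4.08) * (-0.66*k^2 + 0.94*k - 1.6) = -2.9106*k^4 + 4.9242*k^3 - 5.4724*k^2 - 1.9472*k + 6.528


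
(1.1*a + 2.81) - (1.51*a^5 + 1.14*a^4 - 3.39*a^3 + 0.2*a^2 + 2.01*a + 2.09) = -1.51*a^5 - 1.14*a^4 + 3.39*a^3 - 0.2*a^2 - 0.91*a + 0.72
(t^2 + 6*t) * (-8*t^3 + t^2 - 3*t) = -8*t^5 - 47*t^4 + 3*t^3 - 18*t^2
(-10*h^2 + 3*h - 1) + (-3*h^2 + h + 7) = -13*h^2 + 4*h + 6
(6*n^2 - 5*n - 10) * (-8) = -48*n^2 + 40*n + 80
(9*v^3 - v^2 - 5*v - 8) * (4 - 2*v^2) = -18*v^5 + 2*v^4 + 46*v^3 + 12*v^2 - 20*v - 32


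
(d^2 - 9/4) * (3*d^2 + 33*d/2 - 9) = 3*d^4 + 33*d^3/2 - 63*d^2/4 - 297*d/8 + 81/4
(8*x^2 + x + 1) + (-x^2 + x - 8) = 7*x^2 + 2*x - 7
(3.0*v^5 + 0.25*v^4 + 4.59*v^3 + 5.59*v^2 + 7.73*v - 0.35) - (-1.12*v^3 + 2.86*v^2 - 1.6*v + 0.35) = 3.0*v^5 + 0.25*v^4 + 5.71*v^3 + 2.73*v^2 + 9.33*v - 0.7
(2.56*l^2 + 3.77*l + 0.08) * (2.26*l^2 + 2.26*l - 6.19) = 5.7856*l^4 + 14.3058*l^3 - 7.1454*l^2 - 23.1555*l - 0.4952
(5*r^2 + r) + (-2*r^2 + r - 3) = 3*r^2 + 2*r - 3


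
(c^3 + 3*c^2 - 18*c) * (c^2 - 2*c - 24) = c^5 + c^4 - 48*c^3 - 36*c^2 + 432*c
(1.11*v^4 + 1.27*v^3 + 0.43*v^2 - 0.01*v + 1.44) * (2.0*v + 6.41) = 2.22*v^5 + 9.6551*v^4 + 9.0007*v^3 + 2.7363*v^2 + 2.8159*v + 9.2304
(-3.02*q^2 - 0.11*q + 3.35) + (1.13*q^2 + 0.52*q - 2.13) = -1.89*q^2 + 0.41*q + 1.22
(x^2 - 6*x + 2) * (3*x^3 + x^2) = 3*x^5 - 17*x^4 + 2*x^2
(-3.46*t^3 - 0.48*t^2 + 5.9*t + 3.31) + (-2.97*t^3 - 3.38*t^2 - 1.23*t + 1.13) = -6.43*t^3 - 3.86*t^2 + 4.67*t + 4.44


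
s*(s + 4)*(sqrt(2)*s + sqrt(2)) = sqrt(2)*s^3 + 5*sqrt(2)*s^2 + 4*sqrt(2)*s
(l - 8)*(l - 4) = l^2 - 12*l + 32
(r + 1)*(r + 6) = r^2 + 7*r + 6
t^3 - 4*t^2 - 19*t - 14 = (t - 7)*(t + 1)*(t + 2)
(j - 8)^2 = j^2 - 16*j + 64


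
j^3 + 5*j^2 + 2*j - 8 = (j - 1)*(j + 2)*(j + 4)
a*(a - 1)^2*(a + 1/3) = a^4 - 5*a^3/3 + a^2/3 + a/3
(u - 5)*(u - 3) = u^2 - 8*u + 15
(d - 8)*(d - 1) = d^2 - 9*d + 8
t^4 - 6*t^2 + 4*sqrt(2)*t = t*(t - sqrt(2))^2*(t + 2*sqrt(2))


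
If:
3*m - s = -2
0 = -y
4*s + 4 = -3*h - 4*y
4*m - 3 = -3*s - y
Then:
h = -40/13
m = -3/13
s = 17/13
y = 0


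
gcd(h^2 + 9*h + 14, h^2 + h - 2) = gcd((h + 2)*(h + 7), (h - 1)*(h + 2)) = h + 2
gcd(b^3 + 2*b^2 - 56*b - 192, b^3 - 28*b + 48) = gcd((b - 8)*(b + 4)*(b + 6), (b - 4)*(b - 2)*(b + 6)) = b + 6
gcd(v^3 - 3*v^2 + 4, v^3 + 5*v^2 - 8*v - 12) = v^2 - v - 2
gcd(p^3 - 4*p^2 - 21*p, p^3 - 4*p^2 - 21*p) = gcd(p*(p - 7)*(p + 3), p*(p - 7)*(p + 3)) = p^3 - 4*p^2 - 21*p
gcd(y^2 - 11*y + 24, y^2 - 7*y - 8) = y - 8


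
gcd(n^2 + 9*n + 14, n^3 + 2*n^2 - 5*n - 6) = 1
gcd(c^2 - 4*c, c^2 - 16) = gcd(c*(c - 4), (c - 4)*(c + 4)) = c - 4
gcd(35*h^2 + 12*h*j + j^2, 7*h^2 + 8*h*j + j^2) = 7*h + j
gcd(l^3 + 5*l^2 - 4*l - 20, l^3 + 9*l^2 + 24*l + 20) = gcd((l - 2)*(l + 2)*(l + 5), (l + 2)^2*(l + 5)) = l^2 + 7*l + 10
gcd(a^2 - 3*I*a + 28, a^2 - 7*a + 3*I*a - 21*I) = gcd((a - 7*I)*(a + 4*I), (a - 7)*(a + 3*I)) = 1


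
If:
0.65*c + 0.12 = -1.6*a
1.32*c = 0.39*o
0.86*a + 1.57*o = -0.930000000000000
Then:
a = -0.00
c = -0.17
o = -0.59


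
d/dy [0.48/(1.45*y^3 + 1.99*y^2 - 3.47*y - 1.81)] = (-2.088*y^2 - 1.9104*y + 1.6656)/(1.45*y^3 + 1.99*y^2 - 3.47*y - 1.81)^2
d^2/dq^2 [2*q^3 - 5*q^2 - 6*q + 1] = 12*q - 10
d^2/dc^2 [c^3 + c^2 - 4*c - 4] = 6*c + 2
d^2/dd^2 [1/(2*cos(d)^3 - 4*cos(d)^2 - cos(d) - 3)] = ((cos(d) - 16*cos(2*d) + 9*cos(3*d))*(-2*cos(d)^3 + 4*cos(d)^2 + cos(d) + 3)/2 - 2*(-6*cos(d)^2 + 8*cos(d) + 1)^2*sin(d)^2)/(-2*cos(d)^3 + 4*cos(d)^2 + cos(d) + 3)^3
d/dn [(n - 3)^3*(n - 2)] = (n - 3)^2*(4*n - 9)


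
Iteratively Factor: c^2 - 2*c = (c - 2)*(c)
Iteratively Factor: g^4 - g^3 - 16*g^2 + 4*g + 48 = (g + 3)*(g^3 - 4*g^2 - 4*g + 16) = (g - 4)*(g + 3)*(g^2 - 4) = (g - 4)*(g - 2)*(g + 3)*(g + 2)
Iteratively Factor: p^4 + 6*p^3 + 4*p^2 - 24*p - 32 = (p + 2)*(p^3 + 4*p^2 - 4*p - 16) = (p + 2)*(p + 4)*(p^2 - 4) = (p - 2)*(p + 2)*(p + 4)*(p + 2)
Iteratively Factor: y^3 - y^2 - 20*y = (y)*(y^2 - y - 20) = y*(y + 4)*(y - 5)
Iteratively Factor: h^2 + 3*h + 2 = (h + 2)*(h + 1)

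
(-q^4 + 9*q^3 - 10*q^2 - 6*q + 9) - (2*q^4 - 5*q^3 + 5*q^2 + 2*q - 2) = -3*q^4 + 14*q^3 - 15*q^2 - 8*q + 11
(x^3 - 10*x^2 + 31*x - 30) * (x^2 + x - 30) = x^5 - 9*x^4 - 9*x^3 + 301*x^2 - 960*x + 900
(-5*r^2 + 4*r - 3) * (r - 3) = -5*r^3 + 19*r^2 - 15*r + 9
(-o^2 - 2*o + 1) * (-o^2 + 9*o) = o^4 - 7*o^3 - 19*o^2 + 9*o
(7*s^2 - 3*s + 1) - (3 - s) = 7*s^2 - 2*s - 2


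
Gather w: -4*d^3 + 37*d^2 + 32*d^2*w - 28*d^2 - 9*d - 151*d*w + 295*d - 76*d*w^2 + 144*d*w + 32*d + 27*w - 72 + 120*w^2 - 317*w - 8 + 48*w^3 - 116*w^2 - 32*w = -4*d^3 + 9*d^2 + 318*d + 48*w^3 + w^2*(4 - 76*d) + w*(32*d^2 - 7*d - 322) - 80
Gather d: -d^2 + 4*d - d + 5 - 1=-d^2 + 3*d + 4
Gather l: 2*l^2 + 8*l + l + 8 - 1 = 2*l^2 + 9*l + 7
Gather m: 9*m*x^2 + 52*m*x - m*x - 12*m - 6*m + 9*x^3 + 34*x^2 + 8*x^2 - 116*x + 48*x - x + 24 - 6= m*(9*x^2 + 51*x - 18) + 9*x^3 + 42*x^2 - 69*x + 18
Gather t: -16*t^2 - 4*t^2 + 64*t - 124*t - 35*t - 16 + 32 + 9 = -20*t^2 - 95*t + 25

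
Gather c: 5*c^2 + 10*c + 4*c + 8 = 5*c^2 + 14*c + 8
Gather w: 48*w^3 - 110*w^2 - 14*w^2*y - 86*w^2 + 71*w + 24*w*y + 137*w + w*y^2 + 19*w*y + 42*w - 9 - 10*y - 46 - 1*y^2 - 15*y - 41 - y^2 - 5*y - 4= 48*w^3 + w^2*(-14*y - 196) + w*(y^2 + 43*y + 250) - 2*y^2 - 30*y - 100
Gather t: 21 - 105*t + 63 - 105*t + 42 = 126 - 210*t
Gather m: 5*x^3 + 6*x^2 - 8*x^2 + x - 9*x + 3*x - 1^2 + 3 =5*x^3 - 2*x^2 - 5*x + 2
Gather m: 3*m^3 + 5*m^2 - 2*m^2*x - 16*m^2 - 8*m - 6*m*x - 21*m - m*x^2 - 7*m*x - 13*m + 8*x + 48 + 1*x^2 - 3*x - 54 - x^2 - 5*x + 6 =3*m^3 + m^2*(-2*x - 11) + m*(-x^2 - 13*x - 42)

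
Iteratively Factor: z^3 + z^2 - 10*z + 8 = (z - 1)*(z^2 + 2*z - 8) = (z - 2)*(z - 1)*(z + 4)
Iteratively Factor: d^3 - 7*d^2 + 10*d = (d - 2)*(d^2 - 5*d) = (d - 5)*(d - 2)*(d)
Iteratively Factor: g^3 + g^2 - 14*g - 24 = (g + 3)*(g^2 - 2*g - 8) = (g - 4)*(g + 3)*(g + 2)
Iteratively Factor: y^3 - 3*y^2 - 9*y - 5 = (y + 1)*(y^2 - 4*y - 5) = (y - 5)*(y + 1)*(y + 1)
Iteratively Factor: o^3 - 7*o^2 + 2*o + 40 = (o - 5)*(o^2 - 2*o - 8) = (o - 5)*(o + 2)*(o - 4)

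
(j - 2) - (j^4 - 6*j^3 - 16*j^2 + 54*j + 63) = -j^4 + 6*j^3 + 16*j^2 - 53*j - 65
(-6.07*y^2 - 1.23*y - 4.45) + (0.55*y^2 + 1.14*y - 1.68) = -5.52*y^2 - 0.0900000000000001*y - 6.13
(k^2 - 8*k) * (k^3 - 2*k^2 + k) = k^5 - 10*k^4 + 17*k^3 - 8*k^2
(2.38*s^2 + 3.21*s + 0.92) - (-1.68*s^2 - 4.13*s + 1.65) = 4.06*s^2 + 7.34*s - 0.73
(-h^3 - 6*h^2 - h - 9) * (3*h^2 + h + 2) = -3*h^5 - 19*h^4 - 11*h^3 - 40*h^2 - 11*h - 18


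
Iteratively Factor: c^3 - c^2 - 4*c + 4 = (c - 1)*(c^2 - 4) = (c - 2)*(c - 1)*(c + 2)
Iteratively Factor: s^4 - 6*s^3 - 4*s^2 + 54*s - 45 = (s - 1)*(s^3 - 5*s^2 - 9*s + 45) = (s - 1)*(s + 3)*(s^2 - 8*s + 15) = (s - 3)*(s - 1)*(s + 3)*(s - 5)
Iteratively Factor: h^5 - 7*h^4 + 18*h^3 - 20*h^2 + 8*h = (h - 2)*(h^4 - 5*h^3 + 8*h^2 - 4*h) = h*(h - 2)*(h^3 - 5*h^2 + 8*h - 4) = h*(h - 2)*(h - 1)*(h^2 - 4*h + 4) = h*(h - 2)^2*(h - 1)*(h - 2)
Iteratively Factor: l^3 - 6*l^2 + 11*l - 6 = (l - 1)*(l^2 - 5*l + 6) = (l - 2)*(l - 1)*(l - 3)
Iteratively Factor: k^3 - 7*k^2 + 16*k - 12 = (k - 3)*(k^2 - 4*k + 4) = (k - 3)*(k - 2)*(k - 2)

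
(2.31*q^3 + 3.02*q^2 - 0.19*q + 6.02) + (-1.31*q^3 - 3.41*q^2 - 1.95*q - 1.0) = 1.0*q^3 - 0.39*q^2 - 2.14*q + 5.02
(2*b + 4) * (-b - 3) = -2*b^2 - 10*b - 12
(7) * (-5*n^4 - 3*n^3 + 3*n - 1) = -35*n^4 - 21*n^3 + 21*n - 7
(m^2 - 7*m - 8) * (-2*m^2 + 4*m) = -2*m^4 + 18*m^3 - 12*m^2 - 32*m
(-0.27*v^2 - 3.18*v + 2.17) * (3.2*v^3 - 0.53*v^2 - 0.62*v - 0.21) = -0.864*v^5 - 10.0329*v^4 + 8.7968*v^3 + 0.8782*v^2 - 0.6776*v - 0.4557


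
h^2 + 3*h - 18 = (h - 3)*(h + 6)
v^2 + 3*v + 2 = (v + 1)*(v + 2)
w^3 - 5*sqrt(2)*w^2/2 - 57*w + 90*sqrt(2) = (w - 6*sqrt(2))*(w - 3*sqrt(2)/2)*(w + 5*sqrt(2))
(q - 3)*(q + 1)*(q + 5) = q^3 + 3*q^2 - 13*q - 15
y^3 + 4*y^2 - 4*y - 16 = (y - 2)*(y + 2)*(y + 4)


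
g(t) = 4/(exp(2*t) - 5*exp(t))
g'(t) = 4*(-2*exp(2*t) + 5*exp(t))/(exp(2*t) - 5*exp(t))^2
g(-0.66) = -1.73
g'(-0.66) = 1.53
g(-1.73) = -4.68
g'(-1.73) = 4.51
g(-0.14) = -1.11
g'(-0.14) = 0.88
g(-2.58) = -10.72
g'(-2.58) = 10.56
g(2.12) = 0.14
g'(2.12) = -0.50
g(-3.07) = -17.40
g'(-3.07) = 17.23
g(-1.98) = -5.96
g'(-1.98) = 5.79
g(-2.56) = -10.51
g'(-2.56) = 10.35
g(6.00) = 0.00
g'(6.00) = 0.00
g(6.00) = 0.00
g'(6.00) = 0.00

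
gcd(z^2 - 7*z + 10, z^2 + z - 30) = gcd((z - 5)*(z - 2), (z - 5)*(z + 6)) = z - 5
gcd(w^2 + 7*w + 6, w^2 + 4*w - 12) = w + 6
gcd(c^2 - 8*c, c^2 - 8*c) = c^2 - 8*c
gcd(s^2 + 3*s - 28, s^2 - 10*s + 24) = s - 4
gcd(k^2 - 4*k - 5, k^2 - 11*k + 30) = k - 5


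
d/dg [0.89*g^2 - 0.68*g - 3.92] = 1.78*g - 0.68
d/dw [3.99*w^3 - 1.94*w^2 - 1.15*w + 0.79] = 11.97*w^2 - 3.88*w - 1.15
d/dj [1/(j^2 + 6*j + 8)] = 2*(-j - 3)/(j^2 + 6*j + 8)^2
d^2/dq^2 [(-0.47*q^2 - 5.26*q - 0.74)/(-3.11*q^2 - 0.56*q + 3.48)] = (7.105427357601e-15*q^4 + 100.113388*q^3 + 73.46442*q^2 + 349.300272*q + 48.367024)/(30.080231*q^6 + 16.249128*q^5 - 98.050836*q^4 - 36.188992*q^3 + 109.716048*q^2 + 20.345472*q - 42.144192)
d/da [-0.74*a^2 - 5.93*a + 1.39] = -1.48*a - 5.93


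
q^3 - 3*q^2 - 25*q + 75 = (q - 5)*(q - 3)*(q + 5)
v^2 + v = v*(v + 1)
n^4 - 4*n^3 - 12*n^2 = n^2*(n - 6)*(n + 2)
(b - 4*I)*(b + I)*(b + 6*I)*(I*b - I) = I*b^4 - 3*b^3 - I*b^3 + 3*b^2 + 22*I*b^2 - 24*b - 22*I*b + 24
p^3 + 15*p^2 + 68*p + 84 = (p + 2)*(p + 6)*(p + 7)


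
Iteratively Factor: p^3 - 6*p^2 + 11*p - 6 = (p - 3)*(p^2 - 3*p + 2) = (p - 3)*(p - 1)*(p - 2)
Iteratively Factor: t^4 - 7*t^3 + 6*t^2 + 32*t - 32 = (t - 4)*(t^3 - 3*t^2 - 6*t + 8) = (t - 4)*(t - 1)*(t^2 - 2*t - 8) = (t - 4)*(t - 1)*(t + 2)*(t - 4)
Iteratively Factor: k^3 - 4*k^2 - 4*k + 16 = (k - 4)*(k^2 - 4) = (k - 4)*(k - 2)*(k + 2)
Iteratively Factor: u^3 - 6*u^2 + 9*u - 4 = (u - 1)*(u^2 - 5*u + 4) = (u - 4)*(u - 1)*(u - 1)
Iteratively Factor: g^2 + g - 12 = (g + 4)*(g - 3)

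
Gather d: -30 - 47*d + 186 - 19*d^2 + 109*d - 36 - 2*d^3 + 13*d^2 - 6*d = -2*d^3 - 6*d^2 + 56*d + 120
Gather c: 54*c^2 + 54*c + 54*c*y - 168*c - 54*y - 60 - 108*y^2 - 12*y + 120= 54*c^2 + c*(54*y - 114) - 108*y^2 - 66*y + 60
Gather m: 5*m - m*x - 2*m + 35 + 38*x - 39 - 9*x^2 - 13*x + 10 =m*(3 - x) - 9*x^2 + 25*x + 6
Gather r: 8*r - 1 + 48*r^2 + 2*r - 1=48*r^2 + 10*r - 2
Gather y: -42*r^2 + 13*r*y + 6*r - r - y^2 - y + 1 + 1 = -42*r^2 + 5*r - y^2 + y*(13*r - 1) + 2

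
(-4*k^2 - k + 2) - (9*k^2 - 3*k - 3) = -13*k^2 + 2*k + 5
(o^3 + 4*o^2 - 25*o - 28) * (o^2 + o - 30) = o^5 + 5*o^4 - 51*o^3 - 173*o^2 + 722*o + 840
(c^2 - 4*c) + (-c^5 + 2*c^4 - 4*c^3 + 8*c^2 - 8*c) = -c^5 + 2*c^4 - 4*c^3 + 9*c^2 - 12*c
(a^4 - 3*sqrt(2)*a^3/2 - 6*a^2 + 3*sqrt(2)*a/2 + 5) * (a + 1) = a^5 - 3*sqrt(2)*a^4/2 + a^4 - 6*a^3 - 3*sqrt(2)*a^3/2 - 6*a^2 + 3*sqrt(2)*a^2/2 + 3*sqrt(2)*a/2 + 5*a + 5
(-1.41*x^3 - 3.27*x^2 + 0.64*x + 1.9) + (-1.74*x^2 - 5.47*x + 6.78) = -1.41*x^3 - 5.01*x^2 - 4.83*x + 8.68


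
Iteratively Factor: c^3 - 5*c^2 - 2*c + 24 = (c + 2)*(c^2 - 7*c + 12) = (c - 3)*(c + 2)*(c - 4)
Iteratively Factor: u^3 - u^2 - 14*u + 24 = (u + 4)*(u^2 - 5*u + 6) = (u - 3)*(u + 4)*(u - 2)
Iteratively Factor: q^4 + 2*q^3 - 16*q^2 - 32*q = (q)*(q^3 + 2*q^2 - 16*q - 32) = q*(q + 4)*(q^2 - 2*q - 8) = q*(q + 2)*(q + 4)*(q - 4)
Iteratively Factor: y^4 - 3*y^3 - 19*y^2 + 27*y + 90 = (y + 2)*(y^3 - 5*y^2 - 9*y + 45) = (y - 5)*(y + 2)*(y^2 - 9) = (y - 5)*(y + 2)*(y + 3)*(y - 3)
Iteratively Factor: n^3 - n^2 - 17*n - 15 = (n + 1)*(n^2 - 2*n - 15) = (n + 1)*(n + 3)*(n - 5)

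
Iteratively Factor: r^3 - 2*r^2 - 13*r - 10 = (r + 1)*(r^2 - 3*r - 10) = (r - 5)*(r + 1)*(r + 2)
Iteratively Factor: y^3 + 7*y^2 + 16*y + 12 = (y + 2)*(y^2 + 5*y + 6) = (y + 2)^2*(y + 3)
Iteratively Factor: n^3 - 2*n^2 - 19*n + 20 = (n + 4)*(n^2 - 6*n + 5) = (n - 5)*(n + 4)*(n - 1)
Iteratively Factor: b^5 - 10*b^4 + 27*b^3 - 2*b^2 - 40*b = (b + 1)*(b^4 - 11*b^3 + 38*b^2 - 40*b) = b*(b + 1)*(b^3 - 11*b^2 + 38*b - 40) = b*(b - 4)*(b + 1)*(b^2 - 7*b + 10) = b*(b - 5)*(b - 4)*(b + 1)*(b - 2)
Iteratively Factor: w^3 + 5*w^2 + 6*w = (w + 2)*(w^2 + 3*w) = w*(w + 2)*(w + 3)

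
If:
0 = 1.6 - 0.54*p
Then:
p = 2.96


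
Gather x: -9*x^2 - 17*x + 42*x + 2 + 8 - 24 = -9*x^2 + 25*x - 14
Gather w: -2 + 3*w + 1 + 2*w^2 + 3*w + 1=2*w^2 + 6*w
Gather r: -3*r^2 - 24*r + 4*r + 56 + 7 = -3*r^2 - 20*r + 63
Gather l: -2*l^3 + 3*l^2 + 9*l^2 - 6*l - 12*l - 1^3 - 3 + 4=-2*l^3 + 12*l^2 - 18*l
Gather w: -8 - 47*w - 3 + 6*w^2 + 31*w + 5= 6*w^2 - 16*w - 6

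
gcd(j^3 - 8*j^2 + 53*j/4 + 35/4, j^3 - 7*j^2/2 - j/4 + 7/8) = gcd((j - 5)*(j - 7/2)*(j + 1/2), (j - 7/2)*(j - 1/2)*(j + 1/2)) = j^2 - 3*j - 7/4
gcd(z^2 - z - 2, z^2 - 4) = z - 2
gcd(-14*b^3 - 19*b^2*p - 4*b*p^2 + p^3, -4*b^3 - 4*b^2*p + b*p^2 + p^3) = 2*b^2 + 3*b*p + p^2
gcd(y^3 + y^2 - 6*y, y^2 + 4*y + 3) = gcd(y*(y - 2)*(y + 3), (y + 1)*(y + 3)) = y + 3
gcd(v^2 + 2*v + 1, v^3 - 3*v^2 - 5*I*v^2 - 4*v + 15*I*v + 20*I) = v + 1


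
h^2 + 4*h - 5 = (h - 1)*(h + 5)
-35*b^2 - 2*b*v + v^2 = (-7*b + v)*(5*b + v)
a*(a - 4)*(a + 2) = a^3 - 2*a^2 - 8*a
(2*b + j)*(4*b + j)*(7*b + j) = 56*b^3 + 50*b^2*j + 13*b*j^2 + j^3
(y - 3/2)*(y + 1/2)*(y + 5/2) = y^3 + 3*y^2/2 - 13*y/4 - 15/8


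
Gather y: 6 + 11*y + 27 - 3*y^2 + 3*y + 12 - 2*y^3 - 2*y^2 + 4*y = -2*y^3 - 5*y^2 + 18*y + 45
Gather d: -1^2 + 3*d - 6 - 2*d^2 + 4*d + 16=-2*d^2 + 7*d + 9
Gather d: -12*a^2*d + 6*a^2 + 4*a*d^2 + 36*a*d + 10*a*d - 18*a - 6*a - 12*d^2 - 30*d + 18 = 6*a^2 - 24*a + d^2*(4*a - 12) + d*(-12*a^2 + 46*a - 30) + 18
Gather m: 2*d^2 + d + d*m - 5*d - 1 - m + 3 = 2*d^2 - 4*d + m*(d - 1) + 2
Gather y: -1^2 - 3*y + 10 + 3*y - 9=0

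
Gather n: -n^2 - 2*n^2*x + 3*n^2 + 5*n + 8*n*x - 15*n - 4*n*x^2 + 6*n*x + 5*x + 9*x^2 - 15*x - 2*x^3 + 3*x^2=n^2*(2 - 2*x) + n*(-4*x^2 + 14*x - 10) - 2*x^3 + 12*x^2 - 10*x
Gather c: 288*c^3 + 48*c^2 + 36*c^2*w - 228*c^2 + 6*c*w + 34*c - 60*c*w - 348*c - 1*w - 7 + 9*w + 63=288*c^3 + c^2*(36*w - 180) + c*(-54*w - 314) + 8*w + 56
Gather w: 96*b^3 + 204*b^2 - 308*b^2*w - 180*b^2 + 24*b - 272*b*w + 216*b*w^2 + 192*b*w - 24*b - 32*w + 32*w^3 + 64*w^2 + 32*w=96*b^3 + 24*b^2 + 32*w^3 + w^2*(216*b + 64) + w*(-308*b^2 - 80*b)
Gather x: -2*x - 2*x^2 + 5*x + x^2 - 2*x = -x^2 + x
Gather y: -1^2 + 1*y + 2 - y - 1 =0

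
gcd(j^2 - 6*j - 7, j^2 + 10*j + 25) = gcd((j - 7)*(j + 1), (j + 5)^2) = 1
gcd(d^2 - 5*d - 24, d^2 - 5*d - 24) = d^2 - 5*d - 24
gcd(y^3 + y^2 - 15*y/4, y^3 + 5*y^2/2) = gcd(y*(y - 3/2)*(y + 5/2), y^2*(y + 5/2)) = y^2 + 5*y/2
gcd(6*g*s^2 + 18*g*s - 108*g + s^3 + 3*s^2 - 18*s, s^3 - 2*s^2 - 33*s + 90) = s^2 + 3*s - 18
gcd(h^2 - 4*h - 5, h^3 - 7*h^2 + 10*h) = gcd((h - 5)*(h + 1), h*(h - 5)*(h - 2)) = h - 5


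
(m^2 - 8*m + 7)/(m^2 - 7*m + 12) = (m^2 - 8*m + 7)/(m^2 - 7*m + 12)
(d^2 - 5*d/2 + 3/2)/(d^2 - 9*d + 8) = (d - 3/2)/(d - 8)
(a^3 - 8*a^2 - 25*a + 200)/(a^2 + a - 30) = (a^2 - 3*a - 40)/(a + 6)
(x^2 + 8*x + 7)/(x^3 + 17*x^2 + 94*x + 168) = (x + 1)/(x^2 + 10*x + 24)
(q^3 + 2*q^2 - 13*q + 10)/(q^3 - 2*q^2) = 1 + 4/q - 5/q^2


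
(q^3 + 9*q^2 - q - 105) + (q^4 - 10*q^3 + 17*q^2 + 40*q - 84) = q^4 - 9*q^3 + 26*q^2 + 39*q - 189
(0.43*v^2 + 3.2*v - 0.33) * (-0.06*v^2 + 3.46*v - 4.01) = -0.0258*v^4 + 1.2958*v^3 + 9.3675*v^2 - 13.9738*v + 1.3233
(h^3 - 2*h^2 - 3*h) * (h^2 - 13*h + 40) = h^5 - 15*h^4 + 63*h^3 - 41*h^2 - 120*h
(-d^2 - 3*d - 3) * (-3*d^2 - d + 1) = 3*d^4 + 10*d^3 + 11*d^2 - 3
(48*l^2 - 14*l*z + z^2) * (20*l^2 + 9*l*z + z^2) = 960*l^4 + 152*l^3*z - 58*l^2*z^2 - 5*l*z^3 + z^4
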